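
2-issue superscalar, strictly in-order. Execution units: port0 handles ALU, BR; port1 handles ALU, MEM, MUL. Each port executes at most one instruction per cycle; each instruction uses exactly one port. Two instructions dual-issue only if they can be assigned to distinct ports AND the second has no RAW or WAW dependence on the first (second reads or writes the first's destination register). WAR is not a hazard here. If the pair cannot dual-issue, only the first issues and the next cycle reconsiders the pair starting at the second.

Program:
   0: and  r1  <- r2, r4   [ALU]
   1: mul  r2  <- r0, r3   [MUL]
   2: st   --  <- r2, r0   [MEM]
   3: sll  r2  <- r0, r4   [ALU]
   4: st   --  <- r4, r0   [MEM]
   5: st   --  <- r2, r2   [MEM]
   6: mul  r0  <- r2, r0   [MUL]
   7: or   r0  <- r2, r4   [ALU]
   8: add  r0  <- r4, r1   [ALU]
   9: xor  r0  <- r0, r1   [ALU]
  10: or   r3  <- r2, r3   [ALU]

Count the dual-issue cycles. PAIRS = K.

#0 head=0: and mul i0/i1 dual
#1 head=2: st sll i2/i3 dual
#2 head=4: st i4 no-port MEM/MEM
#3 head=5: st i5 no-port MEM/MUL
#4 head=6: mul i6 WAW r0
#5 head=7: or i7 WAW r0
#6 head=8: add i8 RAW+WAW r0
#7 head=9: xor or i9/i10 dual

PAIRS = 3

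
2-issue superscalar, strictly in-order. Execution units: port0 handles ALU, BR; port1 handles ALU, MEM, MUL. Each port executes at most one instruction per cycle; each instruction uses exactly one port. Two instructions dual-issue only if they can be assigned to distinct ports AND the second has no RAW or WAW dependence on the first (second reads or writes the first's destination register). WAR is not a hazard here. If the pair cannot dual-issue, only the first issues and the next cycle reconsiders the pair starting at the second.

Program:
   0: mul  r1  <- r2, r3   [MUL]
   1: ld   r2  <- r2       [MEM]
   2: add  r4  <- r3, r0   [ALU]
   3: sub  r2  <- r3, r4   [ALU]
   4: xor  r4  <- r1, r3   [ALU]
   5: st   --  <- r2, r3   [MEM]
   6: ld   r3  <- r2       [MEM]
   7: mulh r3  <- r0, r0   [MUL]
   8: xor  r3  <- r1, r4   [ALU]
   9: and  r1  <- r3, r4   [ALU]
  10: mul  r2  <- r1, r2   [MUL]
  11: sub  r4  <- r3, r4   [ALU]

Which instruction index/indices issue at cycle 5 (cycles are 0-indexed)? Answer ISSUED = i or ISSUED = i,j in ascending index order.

t=0 i0:mul ; no-port MUL/MEM
t=1 i1+i2:ld/add ; 2-wide
t=2 i3+i4:sub/xor ; 2-wide
t=3 i5:st ; no-port MEM/MEM
t=4 i6:ld ; no-port MEM/MUL
t=5 i7:mulh ; WAW r3
t=6 i8:xor ; RAW r3
t=7 i9:and ; RAW r1
t=8 i10+i11:mul/sub ; 2-wide

ISSUED = 7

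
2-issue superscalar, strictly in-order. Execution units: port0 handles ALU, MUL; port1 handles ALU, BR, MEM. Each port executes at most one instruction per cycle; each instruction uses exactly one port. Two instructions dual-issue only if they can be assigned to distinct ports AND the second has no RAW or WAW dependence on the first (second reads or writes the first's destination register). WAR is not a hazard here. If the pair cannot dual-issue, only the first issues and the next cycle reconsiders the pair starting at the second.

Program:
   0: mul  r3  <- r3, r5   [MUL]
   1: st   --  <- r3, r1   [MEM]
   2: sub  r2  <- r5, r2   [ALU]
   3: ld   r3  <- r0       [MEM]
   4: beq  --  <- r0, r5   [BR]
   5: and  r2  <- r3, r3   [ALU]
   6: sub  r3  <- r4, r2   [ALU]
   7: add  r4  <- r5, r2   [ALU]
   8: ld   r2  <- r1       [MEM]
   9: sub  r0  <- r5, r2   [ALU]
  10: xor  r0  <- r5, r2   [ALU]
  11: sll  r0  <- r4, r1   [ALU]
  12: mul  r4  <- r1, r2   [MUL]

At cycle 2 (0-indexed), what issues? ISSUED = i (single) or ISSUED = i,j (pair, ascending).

#0 head=0: mul i0 RAW r3
#1 head=1: st;sub i1,i2 2-wide
#2 head=3: ld i3 no-port MEM/BR
#3 head=4: beq;and i4,i5 2-wide
#4 head=6: sub;add i6,i7 2-wide
#5 head=8: ld i8 RAW r2
#6 head=9: sub i9 WAW r0
#7 head=10: xor i10 WAW r0
#8 head=11: sll;mul i11,i12 2-wide

ISSUED = 3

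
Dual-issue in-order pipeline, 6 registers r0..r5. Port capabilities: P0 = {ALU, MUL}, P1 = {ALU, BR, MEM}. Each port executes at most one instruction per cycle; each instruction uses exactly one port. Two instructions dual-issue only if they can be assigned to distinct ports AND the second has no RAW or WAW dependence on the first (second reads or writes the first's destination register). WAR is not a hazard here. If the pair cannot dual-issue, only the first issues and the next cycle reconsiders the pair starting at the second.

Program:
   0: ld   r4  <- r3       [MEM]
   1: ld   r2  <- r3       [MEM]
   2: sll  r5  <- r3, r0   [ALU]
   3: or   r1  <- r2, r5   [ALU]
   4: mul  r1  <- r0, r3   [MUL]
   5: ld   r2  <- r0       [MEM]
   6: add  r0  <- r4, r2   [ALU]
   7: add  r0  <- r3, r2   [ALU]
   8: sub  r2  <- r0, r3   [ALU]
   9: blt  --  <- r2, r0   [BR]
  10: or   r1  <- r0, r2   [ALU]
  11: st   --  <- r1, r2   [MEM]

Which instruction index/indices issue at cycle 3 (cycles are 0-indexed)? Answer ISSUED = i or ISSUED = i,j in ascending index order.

ISSUED = 4,5

0. ld @i0  | no-port MEM/MEM
1. ld;sll @i1&i2  | pair
2. or @i3  | WAW r1
3. mul;ld @i4&i5  | pair
4. add @i6  | WAW r0
5. add @i7  | RAW r0
6. sub @i8  | RAW r2
7. blt;or @i9&i10  | pair
8. st @i11  | tail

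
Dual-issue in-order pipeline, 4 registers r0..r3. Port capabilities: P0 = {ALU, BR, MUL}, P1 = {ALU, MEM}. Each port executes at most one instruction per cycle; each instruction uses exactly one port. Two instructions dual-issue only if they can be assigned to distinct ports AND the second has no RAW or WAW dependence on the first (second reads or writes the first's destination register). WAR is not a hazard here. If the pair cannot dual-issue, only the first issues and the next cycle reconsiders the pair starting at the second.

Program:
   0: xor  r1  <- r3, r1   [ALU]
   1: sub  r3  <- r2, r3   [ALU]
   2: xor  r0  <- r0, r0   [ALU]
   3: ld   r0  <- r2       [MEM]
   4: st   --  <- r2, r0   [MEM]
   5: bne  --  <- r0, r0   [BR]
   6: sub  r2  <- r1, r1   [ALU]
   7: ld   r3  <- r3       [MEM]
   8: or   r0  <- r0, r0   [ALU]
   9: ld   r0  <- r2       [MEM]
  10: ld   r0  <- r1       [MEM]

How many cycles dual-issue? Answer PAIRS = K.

PAIRS = 3

[0] i0/i1  xor.ALU/sub.ALU  -- dual
[1] i2  xor.ALU  -- WAW r0
[2] i3  ld.MEM  -- no-port MEM/MEM
[3] i4/i5  st.MEM/bne.BR  -- dual
[4] i6/i7  sub.ALU/ld.MEM  -- dual
[5] i8  or.ALU  -- WAW r0
[6] i9  ld.MEM  -- no-port MEM/MEM
[7] i10  ld.MEM  -- tail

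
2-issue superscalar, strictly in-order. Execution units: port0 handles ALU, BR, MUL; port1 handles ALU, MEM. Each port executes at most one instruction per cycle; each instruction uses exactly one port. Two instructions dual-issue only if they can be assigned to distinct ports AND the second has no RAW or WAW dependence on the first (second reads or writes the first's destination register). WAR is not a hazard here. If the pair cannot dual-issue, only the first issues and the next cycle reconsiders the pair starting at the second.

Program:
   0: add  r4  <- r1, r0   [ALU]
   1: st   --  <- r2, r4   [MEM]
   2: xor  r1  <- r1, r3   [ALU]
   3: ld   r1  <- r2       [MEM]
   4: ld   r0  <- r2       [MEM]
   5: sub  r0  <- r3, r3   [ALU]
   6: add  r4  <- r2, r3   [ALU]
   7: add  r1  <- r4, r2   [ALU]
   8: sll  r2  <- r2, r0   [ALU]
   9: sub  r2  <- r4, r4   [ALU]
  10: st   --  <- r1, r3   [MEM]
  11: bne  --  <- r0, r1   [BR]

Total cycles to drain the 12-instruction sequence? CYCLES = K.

CYCLES = 8

0. add.ALU @i0  | RAW r4
1. st.MEM+xor.ALU @i1,i2  | pair
2. ld.MEM @i3  | no-port MEM/MEM
3. ld.MEM @i4  | WAW r0
4. sub.ALU+add.ALU @i5,i6  | pair
5. add.ALU+sll.ALU @i7,i8  | pair
6. sub.ALU+st.MEM @i9,i10  | pair
7. bne.BR @i11  | tail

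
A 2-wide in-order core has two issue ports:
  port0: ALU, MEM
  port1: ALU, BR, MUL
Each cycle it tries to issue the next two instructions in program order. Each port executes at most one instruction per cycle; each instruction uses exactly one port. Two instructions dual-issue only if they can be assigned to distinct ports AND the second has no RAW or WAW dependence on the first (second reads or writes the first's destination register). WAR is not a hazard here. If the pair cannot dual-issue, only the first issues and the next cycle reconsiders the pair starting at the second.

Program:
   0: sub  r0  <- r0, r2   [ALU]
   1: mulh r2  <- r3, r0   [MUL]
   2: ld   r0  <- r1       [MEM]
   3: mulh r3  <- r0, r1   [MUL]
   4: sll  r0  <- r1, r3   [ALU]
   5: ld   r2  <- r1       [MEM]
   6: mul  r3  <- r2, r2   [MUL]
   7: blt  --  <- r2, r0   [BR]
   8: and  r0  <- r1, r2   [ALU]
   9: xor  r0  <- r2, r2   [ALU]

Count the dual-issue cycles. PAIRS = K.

PAIRS = 3

#0 head=0: sub i0 RAW r0
#1 head=1: mulh ld i1&i2 pair
#2 head=3: mulh i3 RAW r3
#3 head=4: sll ld i4&i5 pair
#4 head=6: mul i6 no-port MUL/BR
#5 head=7: blt and i7&i8 pair
#6 head=9: xor i9 tail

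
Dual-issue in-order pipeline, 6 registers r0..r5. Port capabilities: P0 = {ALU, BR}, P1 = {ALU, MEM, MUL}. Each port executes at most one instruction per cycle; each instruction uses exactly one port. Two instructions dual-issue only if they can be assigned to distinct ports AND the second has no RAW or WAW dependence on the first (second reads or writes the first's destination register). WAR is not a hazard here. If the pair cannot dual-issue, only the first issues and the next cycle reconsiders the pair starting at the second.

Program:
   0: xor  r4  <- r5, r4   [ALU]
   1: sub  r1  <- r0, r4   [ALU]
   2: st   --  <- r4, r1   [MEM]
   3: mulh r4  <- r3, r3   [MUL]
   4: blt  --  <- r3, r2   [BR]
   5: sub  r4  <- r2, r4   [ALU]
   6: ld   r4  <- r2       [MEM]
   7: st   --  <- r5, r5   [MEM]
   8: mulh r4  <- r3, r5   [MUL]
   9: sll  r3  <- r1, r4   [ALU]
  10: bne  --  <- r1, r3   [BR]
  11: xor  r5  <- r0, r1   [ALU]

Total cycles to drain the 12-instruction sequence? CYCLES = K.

CYCLES = 10

[0] i0  xor.ALU  -- RAW r4
[1] i1  sub.ALU  -- RAW r1
[2] i2  st.MEM  -- no-port MEM/MUL
[3] i3/i4  mulh.MUL;blt.BR  -- pair
[4] i5  sub.ALU  -- WAW r4
[5] i6  ld.MEM  -- no-port MEM/MEM
[6] i7  st.MEM  -- no-port MEM/MUL
[7] i8  mulh.MUL  -- RAW r4
[8] i9  sll.ALU  -- RAW r3
[9] i10/i11  bne.BR;xor.ALU  -- pair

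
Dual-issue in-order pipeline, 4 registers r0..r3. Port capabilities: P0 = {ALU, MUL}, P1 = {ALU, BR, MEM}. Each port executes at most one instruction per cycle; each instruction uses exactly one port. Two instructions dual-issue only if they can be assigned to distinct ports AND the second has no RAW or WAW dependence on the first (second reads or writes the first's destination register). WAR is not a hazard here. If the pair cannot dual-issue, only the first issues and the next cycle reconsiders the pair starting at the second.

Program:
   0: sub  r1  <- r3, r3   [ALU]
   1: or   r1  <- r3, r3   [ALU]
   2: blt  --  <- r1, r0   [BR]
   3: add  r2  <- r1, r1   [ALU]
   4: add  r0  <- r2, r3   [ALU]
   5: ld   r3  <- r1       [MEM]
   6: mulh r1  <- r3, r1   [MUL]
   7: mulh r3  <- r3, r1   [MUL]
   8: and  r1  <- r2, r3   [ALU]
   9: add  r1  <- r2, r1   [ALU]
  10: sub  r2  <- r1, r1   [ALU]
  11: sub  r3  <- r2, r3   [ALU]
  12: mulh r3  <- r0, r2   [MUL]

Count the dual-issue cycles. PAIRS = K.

c0: i0 sub  WAW r1
c1: i1 or  RAW r1
c2: i2&i3 blt add  2-wide
c3: i4&i5 add ld  2-wide
c4: i6 mulh  no-port MUL/MUL
c5: i7 mulh  RAW r3
c6: i8 and  RAW+WAW r1
c7: i9 add  RAW r1
c8: i10 sub  RAW r2
c9: i11 sub  WAW r3
c10: i12 mulh  tail

PAIRS = 2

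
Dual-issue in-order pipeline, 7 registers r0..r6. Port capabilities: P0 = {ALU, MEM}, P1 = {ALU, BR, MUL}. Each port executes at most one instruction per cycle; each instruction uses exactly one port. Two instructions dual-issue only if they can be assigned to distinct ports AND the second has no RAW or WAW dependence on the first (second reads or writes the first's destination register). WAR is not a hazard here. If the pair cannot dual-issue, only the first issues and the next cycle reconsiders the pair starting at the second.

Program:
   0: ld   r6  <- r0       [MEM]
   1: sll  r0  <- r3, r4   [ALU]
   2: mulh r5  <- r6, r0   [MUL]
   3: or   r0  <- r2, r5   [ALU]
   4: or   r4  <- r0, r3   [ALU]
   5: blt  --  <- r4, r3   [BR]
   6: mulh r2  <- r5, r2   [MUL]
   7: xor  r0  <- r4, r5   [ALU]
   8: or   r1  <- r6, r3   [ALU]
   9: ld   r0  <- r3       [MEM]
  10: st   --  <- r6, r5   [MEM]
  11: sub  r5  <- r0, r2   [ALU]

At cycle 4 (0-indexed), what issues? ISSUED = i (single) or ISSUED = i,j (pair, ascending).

ISSUED = 5

t=0 i0&i1:ld.MEM sll.ALU ; dual
t=1 i2:mulh.MUL ; RAW r5
t=2 i3:or.ALU ; RAW r0
t=3 i4:or.ALU ; RAW r4
t=4 i5:blt.BR ; no-port BR/MUL
t=5 i6&i7:mulh.MUL xor.ALU ; dual
t=6 i8&i9:or.ALU ld.MEM ; dual
t=7 i10&i11:st.MEM sub.ALU ; dual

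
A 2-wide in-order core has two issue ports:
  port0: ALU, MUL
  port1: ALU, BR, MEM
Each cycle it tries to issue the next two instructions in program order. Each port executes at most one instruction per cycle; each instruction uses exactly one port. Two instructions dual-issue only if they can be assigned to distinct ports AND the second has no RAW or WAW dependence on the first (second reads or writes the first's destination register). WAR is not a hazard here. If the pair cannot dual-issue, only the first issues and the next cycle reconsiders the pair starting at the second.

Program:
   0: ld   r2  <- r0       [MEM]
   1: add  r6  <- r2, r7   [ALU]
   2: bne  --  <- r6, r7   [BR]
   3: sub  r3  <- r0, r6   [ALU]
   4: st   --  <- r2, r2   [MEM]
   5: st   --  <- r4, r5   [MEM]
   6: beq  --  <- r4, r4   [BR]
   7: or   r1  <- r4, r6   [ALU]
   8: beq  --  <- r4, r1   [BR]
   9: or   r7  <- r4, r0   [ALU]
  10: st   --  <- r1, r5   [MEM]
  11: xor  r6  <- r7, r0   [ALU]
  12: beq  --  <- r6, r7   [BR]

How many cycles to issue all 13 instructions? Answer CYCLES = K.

CYCLES = 9

t=0 i0:ld ; RAW r2
t=1 i1:add ; RAW r6
t=2 i2&i3:bne/sub ; dual
t=3 i4:st ; no-port MEM/MEM
t=4 i5:st ; no-port MEM/BR
t=5 i6&i7:beq/or ; dual
t=6 i8&i9:beq/or ; dual
t=7 i10&i11:st/xor ; dual
t=8 i12:beq ; tail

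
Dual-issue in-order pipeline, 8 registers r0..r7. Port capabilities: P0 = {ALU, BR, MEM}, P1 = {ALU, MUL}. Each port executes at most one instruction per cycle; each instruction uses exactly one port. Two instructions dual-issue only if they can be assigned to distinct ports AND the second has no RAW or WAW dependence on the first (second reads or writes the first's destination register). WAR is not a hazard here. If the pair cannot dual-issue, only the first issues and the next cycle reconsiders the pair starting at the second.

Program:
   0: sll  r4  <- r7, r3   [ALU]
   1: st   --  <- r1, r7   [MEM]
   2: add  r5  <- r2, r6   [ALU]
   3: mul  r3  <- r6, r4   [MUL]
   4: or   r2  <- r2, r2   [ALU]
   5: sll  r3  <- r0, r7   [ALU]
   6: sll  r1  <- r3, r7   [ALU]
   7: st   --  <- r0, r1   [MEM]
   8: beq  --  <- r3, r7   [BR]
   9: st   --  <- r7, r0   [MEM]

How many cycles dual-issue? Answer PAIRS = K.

t=0 i0,i1:sll.ALU st.MEM ; pair
t=1 i2,i3:add.ALU mul.MUL ; pair
t=2 i4,i5:or.ALU sll.ALU ; pair
t=3 i6:sll.ALU ; RAW r1
t=4 i7:st.MEM ; no-port MEM/BR
t=5 i8:beq.BR ; no-port BR/MEM
t=6 i9:st.MEM ; tail

PAIRS = 3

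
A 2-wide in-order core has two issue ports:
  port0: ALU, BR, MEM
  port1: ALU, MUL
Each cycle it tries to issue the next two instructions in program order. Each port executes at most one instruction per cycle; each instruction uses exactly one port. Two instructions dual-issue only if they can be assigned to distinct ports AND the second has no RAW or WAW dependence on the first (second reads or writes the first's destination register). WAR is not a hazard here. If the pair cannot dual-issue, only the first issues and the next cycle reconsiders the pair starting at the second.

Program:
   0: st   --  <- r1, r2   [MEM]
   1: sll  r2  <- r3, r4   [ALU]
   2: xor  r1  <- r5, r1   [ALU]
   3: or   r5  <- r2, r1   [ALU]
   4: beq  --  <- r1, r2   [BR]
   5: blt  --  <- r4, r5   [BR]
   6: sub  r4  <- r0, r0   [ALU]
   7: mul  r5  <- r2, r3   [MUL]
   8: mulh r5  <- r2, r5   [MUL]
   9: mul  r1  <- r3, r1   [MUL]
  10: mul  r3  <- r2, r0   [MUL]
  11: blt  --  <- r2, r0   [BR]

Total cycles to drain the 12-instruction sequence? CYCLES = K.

t=0 i0+i1:st sll ; pair
t=1 i2:xor ; RAW r1
t=2 i3+i4:or beq ; pair
t=3 i5+i6:blt sub ; pair
t=4 i7:mul ; no-port MUL/MUL
t=5 i8:mulh ; no-port MUL/MUL
t=6 i9:mul ; no-port MUL/MUL
t=7 i10+i11:mul blt ; pair

CYCLES = 8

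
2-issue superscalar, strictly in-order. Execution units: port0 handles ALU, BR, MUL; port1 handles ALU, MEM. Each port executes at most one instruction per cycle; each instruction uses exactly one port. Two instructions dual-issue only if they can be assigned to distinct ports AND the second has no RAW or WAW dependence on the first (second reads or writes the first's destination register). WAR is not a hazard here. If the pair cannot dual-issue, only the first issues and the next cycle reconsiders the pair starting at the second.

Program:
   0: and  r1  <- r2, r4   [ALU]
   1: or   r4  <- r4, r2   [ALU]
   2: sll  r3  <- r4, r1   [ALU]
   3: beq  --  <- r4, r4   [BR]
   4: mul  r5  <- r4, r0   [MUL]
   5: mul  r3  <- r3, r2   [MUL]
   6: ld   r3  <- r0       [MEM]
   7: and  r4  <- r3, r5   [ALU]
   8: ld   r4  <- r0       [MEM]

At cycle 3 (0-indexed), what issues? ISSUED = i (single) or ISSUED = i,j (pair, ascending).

0. and.ALU/or.ALU @i0+i1  | dual
1. sll.ALU/beq.BR @i2+i3  | dual
2. mul.MUL @i4  | no-port MUL/MUL
3. mul.MUL @i5  | WAW r3
4. ld.MEM @i6  | RAW r3
5. and.ALU @i7  | WAW r4
6. ld.MEM @i8  | tail

ISSUED = 5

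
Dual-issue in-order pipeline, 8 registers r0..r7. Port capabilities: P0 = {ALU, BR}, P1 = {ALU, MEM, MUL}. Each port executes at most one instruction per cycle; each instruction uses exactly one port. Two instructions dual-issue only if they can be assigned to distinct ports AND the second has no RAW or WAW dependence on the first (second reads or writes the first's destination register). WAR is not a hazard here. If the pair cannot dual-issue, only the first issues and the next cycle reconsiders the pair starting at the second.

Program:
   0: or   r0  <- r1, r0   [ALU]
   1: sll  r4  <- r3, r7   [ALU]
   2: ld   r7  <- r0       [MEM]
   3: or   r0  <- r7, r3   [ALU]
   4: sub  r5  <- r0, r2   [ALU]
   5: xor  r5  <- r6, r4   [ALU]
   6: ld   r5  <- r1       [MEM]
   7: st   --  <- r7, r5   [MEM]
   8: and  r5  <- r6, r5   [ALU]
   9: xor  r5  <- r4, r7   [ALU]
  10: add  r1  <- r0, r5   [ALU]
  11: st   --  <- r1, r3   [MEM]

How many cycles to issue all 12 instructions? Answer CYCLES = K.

t=0 i0,i1:or.ALU sll.ALU ; dual
t=1 i2:ld.MEM ; RAW r7
t=2 i3:or.ALU ; RAW r0
t=3 i4:sub.ALU ; WAW r5
t=4 i5:xor.ALU ; WAW r5
t=5 i6:ld.MEM ; no-port MEM/MEM
t=6 i7,i8:st.MEM and.ALU ; dual
t=7 i9:xor.ALU ; RAW r5
t=8 i10:add.ALU ; RAW r1
t=9 i11:st.MEM ; tail

CYCLES = 10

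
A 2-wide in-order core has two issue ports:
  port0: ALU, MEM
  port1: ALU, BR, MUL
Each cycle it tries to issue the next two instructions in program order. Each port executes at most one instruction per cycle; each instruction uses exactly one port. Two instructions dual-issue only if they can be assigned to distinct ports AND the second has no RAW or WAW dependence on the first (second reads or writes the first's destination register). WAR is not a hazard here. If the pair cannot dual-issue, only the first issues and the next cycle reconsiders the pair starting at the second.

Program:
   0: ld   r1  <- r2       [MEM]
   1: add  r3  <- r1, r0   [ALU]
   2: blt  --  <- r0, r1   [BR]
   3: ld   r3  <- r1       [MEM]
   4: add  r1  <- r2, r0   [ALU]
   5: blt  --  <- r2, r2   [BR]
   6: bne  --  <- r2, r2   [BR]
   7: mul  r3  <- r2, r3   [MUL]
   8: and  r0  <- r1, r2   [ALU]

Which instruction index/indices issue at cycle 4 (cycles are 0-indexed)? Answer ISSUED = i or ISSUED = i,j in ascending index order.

#0 head=0: ld.MEM i0 RAW r1
#1 head=1: add.ALU blt.BR i1+i2 2-wide
#2 head=3: ld.MEM add.ALU i3+i4 2-wide
#3 head=5: blt.BR i5 no-port BR/BR
#4 head=6: bne.BR i6 no-port BR/MUL
#5 head=7: mul.MUL and.ALU i7+i8 2-wide

ISSUED = 6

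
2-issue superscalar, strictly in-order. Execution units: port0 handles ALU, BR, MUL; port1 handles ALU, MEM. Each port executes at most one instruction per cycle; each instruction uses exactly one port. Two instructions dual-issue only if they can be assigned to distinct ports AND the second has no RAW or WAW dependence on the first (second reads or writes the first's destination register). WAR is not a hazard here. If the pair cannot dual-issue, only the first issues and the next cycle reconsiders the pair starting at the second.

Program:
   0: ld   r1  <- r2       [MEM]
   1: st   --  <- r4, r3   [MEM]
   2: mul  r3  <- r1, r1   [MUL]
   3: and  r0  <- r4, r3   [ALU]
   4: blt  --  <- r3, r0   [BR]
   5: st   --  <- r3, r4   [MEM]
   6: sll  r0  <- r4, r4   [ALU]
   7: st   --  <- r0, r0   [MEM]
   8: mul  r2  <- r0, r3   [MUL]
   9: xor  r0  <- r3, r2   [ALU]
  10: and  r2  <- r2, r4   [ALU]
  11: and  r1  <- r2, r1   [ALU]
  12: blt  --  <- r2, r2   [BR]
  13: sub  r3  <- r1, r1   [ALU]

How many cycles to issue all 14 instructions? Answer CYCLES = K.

CYCLES = 9

c0: i0 ld.MEM  no-port MEM/MEM
c1: i1,i2 st.MEM+mul.MUL  2-wide
c2: i3 and.ALU  RAW r0
c3: i4,i5 blt.BR+st.MEM  2-wide
c4: i6 sll.ALU  RAW r0
c5: i7,i8 st.MEM+mul.MUL  2-wide
c6: i9,i10 xor.ALU+and.ALU  2-wide
c7: i11,i12 and.ALU+blt.BR  2-wide
c8: i13 sub.ALU  tail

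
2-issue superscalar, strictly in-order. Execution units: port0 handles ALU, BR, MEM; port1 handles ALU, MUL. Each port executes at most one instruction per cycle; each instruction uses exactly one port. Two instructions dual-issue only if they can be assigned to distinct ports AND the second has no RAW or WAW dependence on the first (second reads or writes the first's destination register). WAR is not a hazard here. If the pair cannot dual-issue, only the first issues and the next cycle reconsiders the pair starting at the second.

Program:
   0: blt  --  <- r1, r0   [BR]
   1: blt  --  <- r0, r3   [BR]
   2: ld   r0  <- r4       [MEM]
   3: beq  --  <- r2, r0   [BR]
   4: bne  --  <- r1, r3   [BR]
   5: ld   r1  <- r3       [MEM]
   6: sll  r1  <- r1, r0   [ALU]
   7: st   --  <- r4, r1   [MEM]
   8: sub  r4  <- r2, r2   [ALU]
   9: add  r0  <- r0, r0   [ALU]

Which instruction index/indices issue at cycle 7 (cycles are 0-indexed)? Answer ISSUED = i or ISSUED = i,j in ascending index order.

t=0 i0:blt ; no-port BR/BR
t=1 i1:blt ; no-port BR/MEM
t=2 i2:ld ; no-port MEM/BR
t=3 i3:beq ; no-port BR/BR
t=4 i4:bne ; no-port BR/MEM
t=5 i5:ld ; RAW+WAW r1
t=6 i6:sll ; RAW r1
t=7 i7&i8:st/sub ; 2-wide
t=8 i9:add ; tail

ISSUED = 7,8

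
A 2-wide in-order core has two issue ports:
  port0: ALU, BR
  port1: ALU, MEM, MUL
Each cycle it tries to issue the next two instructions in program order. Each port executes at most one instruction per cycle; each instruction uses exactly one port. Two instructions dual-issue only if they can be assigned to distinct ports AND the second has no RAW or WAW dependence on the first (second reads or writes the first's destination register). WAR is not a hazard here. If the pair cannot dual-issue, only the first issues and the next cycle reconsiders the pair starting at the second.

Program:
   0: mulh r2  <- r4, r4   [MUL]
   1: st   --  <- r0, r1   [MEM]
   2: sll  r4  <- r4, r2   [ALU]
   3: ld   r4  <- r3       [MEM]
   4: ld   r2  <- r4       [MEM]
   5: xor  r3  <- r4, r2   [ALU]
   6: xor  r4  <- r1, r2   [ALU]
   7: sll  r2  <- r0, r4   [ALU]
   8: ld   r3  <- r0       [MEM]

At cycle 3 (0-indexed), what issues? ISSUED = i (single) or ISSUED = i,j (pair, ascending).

ISSUED = 4

c0: i0 mulh  no-port MUL/MEM
c1: i1/i2 st/sll  dual
c2: i3 ld  no-port MEM/MEM
c3: i4 ld  RAW r2
c4: i5/i6 xor/xor  dual
c5: i7/i8 sll/ld  dual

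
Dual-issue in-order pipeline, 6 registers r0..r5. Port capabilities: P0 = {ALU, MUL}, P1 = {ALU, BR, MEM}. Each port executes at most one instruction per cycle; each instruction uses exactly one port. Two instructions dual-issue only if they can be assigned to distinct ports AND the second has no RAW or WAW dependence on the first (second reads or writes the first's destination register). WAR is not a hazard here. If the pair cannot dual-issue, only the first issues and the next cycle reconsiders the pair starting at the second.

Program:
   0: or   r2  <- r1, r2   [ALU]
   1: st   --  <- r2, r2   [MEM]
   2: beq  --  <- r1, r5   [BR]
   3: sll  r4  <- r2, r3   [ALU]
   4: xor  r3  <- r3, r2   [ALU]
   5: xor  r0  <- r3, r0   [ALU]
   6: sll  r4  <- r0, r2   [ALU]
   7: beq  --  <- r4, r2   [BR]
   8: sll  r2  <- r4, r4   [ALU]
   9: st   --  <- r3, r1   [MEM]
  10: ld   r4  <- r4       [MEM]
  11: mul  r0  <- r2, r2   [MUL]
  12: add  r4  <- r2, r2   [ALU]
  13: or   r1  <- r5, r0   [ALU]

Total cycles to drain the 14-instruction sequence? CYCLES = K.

CYCLES = 10

0. or @i0  | RAW r2
1. st @i1  | no-port MEM/BR
2. beq sll @i2&i3  | pair
3. xor @i4  | RAW r3
4. xor @i5  | RAW r0
5. sll @i6  | RAW r4
6. beq sll @i7&i8  | pair
7. st @i9  | no-port MEM/MEM
8. ld mul @i10&i11  | pair
9. add or @i12&i13  | pair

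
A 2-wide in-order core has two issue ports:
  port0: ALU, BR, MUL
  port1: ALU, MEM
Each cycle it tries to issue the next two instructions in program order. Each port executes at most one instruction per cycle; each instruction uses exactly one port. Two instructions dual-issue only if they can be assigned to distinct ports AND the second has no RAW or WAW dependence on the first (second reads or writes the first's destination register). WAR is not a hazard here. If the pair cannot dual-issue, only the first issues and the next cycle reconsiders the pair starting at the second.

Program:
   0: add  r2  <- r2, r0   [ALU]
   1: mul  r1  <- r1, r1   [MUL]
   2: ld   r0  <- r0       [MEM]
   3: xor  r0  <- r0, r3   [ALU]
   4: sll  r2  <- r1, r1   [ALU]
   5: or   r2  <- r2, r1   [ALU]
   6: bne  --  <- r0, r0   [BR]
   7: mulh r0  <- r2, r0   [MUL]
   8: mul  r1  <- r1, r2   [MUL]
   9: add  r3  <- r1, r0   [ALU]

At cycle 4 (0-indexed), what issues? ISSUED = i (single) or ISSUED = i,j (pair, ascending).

ISSUED = 7

t=0 i0,i1:add.ALU mul.MUL ; pair
t=1 i2:ld.MEM ; RAW+WAW r0
t=2 i3,i4:xor.ALU sll.ALU ; pair
t=3 i5,i6:or.ALU bne.BR ; pair
t=4 i7:mulh.MUL ; no-port MUL/MUL
t=5 i8:mul.MUL ; RAW r1
t=6 i9:add.ALU ; tail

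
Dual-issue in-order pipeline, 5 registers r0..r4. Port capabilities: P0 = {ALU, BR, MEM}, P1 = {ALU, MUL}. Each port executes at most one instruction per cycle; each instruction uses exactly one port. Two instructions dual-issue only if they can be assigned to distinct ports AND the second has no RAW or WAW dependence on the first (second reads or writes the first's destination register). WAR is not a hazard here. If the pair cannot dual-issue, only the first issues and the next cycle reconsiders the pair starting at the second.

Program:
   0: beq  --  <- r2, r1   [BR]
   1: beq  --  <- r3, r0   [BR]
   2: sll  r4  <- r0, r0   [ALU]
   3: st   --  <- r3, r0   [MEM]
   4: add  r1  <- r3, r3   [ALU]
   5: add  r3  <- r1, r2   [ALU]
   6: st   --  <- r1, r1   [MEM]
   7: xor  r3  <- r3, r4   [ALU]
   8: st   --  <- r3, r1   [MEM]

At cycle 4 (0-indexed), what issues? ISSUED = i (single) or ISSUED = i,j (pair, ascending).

c0: i0 beq  no-port BR/BR
c1: i1,i2 beq;sll  2-wide
c2: i3,i4 st;add  2-wide
c3: i5,i6 add;st  2-wide
c4: i7 xor  RAW r3
c5: i8 st  tail

ISSUED = 7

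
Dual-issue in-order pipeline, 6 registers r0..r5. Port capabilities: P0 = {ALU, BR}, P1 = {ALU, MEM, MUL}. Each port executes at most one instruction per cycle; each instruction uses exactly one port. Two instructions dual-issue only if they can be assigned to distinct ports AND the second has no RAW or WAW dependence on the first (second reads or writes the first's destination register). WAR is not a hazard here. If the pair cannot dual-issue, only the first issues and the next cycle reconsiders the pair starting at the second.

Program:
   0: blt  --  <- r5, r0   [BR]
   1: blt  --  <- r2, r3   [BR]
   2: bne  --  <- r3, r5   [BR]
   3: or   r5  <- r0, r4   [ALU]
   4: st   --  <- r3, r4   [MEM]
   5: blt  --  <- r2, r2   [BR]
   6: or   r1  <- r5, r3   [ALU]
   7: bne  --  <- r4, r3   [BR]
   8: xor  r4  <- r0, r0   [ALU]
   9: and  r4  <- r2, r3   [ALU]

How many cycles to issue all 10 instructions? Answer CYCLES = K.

CYCLES = 7

0. blt @i0  | no-port BR/BR
1. blt @i1  | no-port BR/BR
2. bne+or @i2&i3  | pair
3. st+blt @i4&i5  | pair
4. or+bne @i6&i7  | pair
5. xor @i8  | WAW r4
6. and @i9  | tail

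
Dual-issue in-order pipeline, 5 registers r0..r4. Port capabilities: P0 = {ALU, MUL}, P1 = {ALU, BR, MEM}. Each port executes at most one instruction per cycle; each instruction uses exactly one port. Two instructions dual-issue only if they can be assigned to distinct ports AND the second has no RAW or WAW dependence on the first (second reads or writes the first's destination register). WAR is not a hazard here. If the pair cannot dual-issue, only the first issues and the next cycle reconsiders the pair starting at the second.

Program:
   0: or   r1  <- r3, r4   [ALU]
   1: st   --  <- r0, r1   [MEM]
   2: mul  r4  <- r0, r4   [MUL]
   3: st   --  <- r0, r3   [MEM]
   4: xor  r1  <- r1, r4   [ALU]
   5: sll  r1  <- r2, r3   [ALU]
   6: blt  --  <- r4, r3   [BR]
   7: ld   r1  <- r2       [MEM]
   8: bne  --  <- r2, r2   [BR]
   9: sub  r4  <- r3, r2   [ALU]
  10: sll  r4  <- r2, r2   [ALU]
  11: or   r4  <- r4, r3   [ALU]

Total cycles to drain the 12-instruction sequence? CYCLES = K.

CYCLES = 8

[0] i0  or  -- RAW r1
[1] i1&i2  st;mul  -- pair
[2] i3&i4  st;xor  -- pair
[3] i5&i6  sll;blt  -- pair
[4] i7  ld  -- no-port MEM/BR
[5] i8&i9  bne;sub  -- pair
[6] i10  sll  -- RAW+WAW r4
[7] i11  or  -- tail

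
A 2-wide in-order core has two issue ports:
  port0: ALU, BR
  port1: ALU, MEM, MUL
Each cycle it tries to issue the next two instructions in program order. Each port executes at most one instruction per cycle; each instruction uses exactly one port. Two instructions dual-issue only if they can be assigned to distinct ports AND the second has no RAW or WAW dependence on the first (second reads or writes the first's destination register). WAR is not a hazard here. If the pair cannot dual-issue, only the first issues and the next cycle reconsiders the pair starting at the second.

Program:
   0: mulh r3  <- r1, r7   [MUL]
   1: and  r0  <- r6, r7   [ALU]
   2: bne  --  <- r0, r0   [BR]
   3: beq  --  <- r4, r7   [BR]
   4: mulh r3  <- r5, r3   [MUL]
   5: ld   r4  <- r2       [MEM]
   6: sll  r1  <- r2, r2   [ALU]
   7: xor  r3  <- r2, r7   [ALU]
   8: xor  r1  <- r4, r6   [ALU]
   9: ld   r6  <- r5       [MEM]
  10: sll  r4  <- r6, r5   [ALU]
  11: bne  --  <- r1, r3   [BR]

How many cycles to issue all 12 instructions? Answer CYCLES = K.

#0 head=0: mulh.MUL+and.ALU i0,i1 2-wide
#1 head=2: bne.BR i2 no-port BR/BR
#2 head=3: beq.BR+mulh.MUL i3,i4 2-wide
#3 head=5: ld.MEM+sll.ALU i5,i6 2-wide
#4 head=7: xor.ALU+xor.ALU i7,i8 2-wide
#5 head=9: ld.MEM i9 RAW r6
#6 head=10: sll.ALU+bne.BR i10,i11 2-wide

CYCLES = 7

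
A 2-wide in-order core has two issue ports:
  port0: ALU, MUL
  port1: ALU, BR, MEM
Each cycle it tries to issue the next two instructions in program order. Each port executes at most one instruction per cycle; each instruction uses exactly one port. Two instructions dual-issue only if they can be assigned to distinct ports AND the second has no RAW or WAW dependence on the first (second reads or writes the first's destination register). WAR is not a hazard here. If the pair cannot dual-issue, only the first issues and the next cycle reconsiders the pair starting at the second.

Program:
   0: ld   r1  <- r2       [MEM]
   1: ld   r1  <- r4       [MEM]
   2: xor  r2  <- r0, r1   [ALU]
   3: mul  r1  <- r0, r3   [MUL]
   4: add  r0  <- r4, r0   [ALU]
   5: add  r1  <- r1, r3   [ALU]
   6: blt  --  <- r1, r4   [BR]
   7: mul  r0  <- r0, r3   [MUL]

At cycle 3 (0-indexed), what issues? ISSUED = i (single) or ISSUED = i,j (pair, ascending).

t=0 i0:ld.MEM ; no-port MEM/MEM
t=1 i1:ld.MEM ; RAW r1
t=2 i2+i3:xor.ALU mul.MUL ; dual
t=3 i4+i5:add.ALU add.ALU ; dual
t=4 i6+i7:blt.BR mul.MUL ; dual

ISSUED = 4,5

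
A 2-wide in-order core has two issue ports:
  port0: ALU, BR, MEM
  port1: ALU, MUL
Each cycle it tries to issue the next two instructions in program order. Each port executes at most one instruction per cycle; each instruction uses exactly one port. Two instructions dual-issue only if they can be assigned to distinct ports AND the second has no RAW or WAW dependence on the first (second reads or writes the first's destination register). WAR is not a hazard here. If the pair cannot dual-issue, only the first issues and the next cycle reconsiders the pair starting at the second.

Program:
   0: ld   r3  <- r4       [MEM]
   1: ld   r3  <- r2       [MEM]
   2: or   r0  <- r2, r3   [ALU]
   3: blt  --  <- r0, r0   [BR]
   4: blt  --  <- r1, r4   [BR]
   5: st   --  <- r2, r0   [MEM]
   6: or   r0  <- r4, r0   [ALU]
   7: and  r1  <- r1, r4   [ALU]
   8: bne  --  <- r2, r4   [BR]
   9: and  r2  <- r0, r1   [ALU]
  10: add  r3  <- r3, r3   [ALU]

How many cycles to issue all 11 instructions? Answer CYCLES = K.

CYCLES = 8

#0 head=0: ld.MEM i0 no-port MEM/MEM
#1 head=1: ld.MEM i1 RAW r3
#2 head=2: or.ALU i2 RAW r0
#3 head=3: blt.BR i3 no-port BR/BR
#4 head=4: blt.BR i4 no-port BR/MEM
#5 head=5: st.MEM;or.ALU i5,i6 pair
#6 head=7: and.ALU;bne.BR i7,i8 pair
#7 head=9: and.ALU;add.ALU i9,i10 pair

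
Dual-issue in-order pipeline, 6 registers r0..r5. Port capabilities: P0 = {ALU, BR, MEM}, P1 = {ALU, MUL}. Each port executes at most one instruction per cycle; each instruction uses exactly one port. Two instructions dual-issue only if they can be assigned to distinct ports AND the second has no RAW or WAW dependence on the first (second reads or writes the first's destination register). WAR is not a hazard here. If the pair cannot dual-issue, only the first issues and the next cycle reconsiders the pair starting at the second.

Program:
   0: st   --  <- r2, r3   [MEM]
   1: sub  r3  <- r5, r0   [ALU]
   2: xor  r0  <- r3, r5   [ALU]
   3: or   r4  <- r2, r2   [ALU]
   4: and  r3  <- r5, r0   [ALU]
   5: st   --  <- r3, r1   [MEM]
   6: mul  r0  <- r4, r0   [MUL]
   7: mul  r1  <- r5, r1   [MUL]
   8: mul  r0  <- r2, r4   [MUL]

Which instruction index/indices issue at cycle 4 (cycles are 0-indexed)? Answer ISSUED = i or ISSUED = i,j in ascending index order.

#0 head=0: st sub i0/i1 pair
#1 head=2: xor or i2/i3 pair
#2 head=4: and i4 RAW r3
#3 head=5: st mul i5/i6 pair
#4 head=7: mul i7 no-port MUL/MUL
#5 head=8: mul i8 tail

ISSUED = 7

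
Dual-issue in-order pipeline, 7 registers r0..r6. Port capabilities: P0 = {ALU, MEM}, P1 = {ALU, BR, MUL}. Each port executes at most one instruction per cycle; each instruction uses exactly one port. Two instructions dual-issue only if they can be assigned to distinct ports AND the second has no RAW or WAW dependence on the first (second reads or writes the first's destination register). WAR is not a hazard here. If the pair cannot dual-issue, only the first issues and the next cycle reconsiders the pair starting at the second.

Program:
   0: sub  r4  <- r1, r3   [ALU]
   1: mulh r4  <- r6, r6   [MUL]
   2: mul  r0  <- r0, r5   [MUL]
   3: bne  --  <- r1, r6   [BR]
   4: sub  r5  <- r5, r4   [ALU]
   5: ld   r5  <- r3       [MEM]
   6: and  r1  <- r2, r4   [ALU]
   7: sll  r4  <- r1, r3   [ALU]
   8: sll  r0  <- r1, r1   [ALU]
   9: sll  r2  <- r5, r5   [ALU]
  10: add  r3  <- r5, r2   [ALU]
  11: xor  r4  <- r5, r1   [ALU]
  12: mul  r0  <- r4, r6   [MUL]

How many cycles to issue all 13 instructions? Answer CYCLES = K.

t=0 i0:sub ; WAW r4
t=1 i1:mulh ; no-port MUL/MUL
t=2 i2:mul ; no-port MUL/BR
t=3 i3/i4:bne/sub ; dual
t=4 i5/i6:ld/and ; dual
t=5 i7/i8:sll/sll ; dual
t=6 i9:sll ; RAW r2
t=7 i10/i11:add/xor ; dual
t=8 i12:mul ; tail

CYCLES = 9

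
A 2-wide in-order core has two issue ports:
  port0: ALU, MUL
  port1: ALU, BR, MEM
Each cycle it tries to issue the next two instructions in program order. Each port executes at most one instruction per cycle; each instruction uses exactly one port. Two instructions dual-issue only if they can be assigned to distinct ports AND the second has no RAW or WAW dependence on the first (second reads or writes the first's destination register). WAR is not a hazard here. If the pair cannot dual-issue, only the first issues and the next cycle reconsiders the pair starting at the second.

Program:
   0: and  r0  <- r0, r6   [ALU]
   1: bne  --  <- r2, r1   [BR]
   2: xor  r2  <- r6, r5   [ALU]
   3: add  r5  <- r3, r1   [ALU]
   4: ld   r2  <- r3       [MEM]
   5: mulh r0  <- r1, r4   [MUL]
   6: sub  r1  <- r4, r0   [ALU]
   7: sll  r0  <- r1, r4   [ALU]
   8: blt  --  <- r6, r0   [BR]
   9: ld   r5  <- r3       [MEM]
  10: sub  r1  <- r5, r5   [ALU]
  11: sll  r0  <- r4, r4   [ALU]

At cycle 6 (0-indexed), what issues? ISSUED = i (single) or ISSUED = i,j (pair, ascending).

c0: i0/i1 and.ALU;bne.BR  2-wide
c1: i2/i3 xor.ALU;add.ALU  2-wide
c2: i4/i5 ld.MEM;mulh.MUL  2-wide
c3: i6 sub.ALU  RAW r1
c4: i7 sll.ALU  RAW r0
c5: i8 blt.BR  no-port BR/MEM
c6: i9 ld.MEM  RAW r5
c7: i10/i11 sub.ALU;sll.ALU  2-wide

ISSUED = 9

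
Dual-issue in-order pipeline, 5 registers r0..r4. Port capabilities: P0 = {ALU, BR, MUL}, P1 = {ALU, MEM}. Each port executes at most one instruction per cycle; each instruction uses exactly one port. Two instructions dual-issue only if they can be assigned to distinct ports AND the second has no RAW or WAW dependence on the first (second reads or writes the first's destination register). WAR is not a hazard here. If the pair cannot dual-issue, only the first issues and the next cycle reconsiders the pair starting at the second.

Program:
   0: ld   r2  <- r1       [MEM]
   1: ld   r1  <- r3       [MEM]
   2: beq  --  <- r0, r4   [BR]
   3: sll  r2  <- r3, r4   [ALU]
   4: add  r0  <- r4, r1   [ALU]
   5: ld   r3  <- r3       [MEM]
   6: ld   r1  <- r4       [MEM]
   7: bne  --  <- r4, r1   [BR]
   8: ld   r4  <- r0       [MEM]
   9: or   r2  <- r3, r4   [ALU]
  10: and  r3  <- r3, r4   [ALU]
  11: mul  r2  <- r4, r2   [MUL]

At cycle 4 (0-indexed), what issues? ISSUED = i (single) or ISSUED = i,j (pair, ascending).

ISSUED = 6

  cy0 -> i0 (ld.MEM) no-port MEM/MEM
  cy1 -> i1,i2 (ld.MEM/beq.BR) pair
  cy2 -> i3,i4 (sll.ALU/add.ALU) pair
  cy3 -> i5 (ld.MEM) no-port MEM/MEM
  cy4 -> i6 (ld.MEM) RAW r1
  cy5 -> i7,i8 (bne.BR/ld.MEM) pair
  cy6 -> i9,i10 (or.ALU/and.ALU) pair
  cy7 -> i11 (mul.MUL) tail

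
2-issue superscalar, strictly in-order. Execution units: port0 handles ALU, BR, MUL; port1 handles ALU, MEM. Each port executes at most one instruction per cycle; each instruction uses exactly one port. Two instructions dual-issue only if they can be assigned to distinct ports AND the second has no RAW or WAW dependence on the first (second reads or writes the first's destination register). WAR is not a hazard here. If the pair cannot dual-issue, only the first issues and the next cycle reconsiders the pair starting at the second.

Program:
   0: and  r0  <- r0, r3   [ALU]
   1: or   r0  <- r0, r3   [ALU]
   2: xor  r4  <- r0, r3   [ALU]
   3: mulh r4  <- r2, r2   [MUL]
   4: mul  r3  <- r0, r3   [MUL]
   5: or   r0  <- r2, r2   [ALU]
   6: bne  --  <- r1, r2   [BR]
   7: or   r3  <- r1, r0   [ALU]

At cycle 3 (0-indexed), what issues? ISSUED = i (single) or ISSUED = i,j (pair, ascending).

ISSUED = 3

t=0 i0:and.ALU ; RAW+WAW r0
t=1 i1:or.ALU ; RAW r0
t=2 i2:xor.ALU ; WAW r4
t=3 i3:mulh.MUL ; no-port MUL/MUL
t=4 i4/i5:mul.MUL;or.ALU ; dual
t=5 i6/i7:bne.BR;or.ALU ; dual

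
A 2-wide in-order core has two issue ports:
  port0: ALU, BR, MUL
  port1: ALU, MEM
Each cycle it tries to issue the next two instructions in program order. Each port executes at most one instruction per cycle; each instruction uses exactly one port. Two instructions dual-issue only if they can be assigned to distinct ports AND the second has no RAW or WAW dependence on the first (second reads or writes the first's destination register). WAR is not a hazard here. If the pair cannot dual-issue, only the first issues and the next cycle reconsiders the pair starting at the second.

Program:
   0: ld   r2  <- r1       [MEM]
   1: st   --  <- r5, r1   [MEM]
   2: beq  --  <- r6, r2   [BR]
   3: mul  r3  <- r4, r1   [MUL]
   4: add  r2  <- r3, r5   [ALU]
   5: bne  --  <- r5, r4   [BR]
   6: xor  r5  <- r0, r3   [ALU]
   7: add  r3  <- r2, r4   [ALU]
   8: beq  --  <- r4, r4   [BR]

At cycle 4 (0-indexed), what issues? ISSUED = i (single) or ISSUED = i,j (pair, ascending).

ISSUED = 6,7

0. ld.MEM @i0  | no-port MEM/MEM
1. st.MEM+beq.BR @i1/i2  | dual
2. mul.MUL @i3  | RAW r3
3. add.ALU+bne.BR @i4/i5  | dual
4. xor.ALU+add.ALU @i6/i7  | dual
5. beq.BR @i8  | tail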